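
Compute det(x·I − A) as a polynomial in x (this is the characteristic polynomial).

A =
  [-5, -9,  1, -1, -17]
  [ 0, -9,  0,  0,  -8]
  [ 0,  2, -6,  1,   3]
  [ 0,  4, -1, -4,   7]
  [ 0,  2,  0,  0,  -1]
x^5 + 25*x^4 + 250*x^3 + 1250*x^2 + 3125*x + 3125

Expanding det(x·I − A) (e.g. by cofactor expansion or by noting that A is similar to its Jordan form J, which has the same characteristic polynomial as A) gives
  χ_A(x) = x^5 + 25*x^4 + 250*x^3 + 1250*x^2 + 3125*x + 3125
which factors as (x + 5)^5. The eigenvalues (with algebraic multiplicities) are λ = -5 with multiplicity 5.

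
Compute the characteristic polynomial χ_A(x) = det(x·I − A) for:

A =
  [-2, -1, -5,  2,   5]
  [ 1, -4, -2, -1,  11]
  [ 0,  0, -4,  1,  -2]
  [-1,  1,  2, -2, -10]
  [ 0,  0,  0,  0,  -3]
x^5 + 15*x^4 + 90*x^3 + 270*x^2 + 405*x + 243

Expanding det(x·I − A) (e.g. by cofactor expansion or by noting that A is similar to its Jordan form J, which has the same characteristic polynomial as A) gives
  χ_A(x) = x^5 + 15*x^4 + 90*x^3 + 270*x^2 + 405*x + 243
which factors as (x + 3)^5. The eigenvalues (with algebraic multiplicities) are λ = -3 with multiplicity 5.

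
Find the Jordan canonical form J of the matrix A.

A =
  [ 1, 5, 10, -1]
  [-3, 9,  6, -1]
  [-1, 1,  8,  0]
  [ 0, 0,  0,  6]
J_2(6) ⊕ J_2(6)

The characteristic polynomial is
  det(x·I − A) = x^4 - 24*x^3 + 216*x^2 - 864*x + 1296 = (x - 6)^4

Eigenvalues and multiplicities (the geometric multiplicity of λ is n − rank(A − λI), which equals the number of Jordan blocks for λ):
  λ = 6: algebraic multiplicity = 4, geometric multiplicity = 2

Determining the block sizes for each eigenvalue:
  λ = 6: with am = 4 and gm = 2, the partition is not yet determined (e.g. several partitions of 4 into 2 parts exist). Let N = A − (6)·I. Computing rank(N^1) = 2, rank(N^2) = 0; the number of blocks of size ≥ j is rank(N^{j−1}) − rank(N^j), giving [2, 2]. So we have 2 block(s) of size 2 → block sizes [2, 2]

Assembling the blocks gives a Jordan form
J =
  [6, 1, 0, 0]
  [0, 6, 0, 0]
  [0, 0, 6, 1]
  [0, 0, 0, 6]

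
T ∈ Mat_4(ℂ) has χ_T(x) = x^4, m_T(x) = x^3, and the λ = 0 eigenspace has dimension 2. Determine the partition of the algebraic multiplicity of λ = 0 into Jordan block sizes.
Block sizes for λ = 0: [3, 1]

Step 1 — from the characteristic polynomial, algebraic multiplicity of λ = 0 is 4. From dim ker(T − (0)·I) = 2, there are exactly 2 Jordan blocks for λ = 0.
Step 2 — from the minimal polynomial, the factor (x − 0)^3 tells us the largest block for λ = 0 has size 3.
Step 3 — with total size 4, 2 blocks, and largest block 3, the block sizes (in nonincreasing order) are [3, 1].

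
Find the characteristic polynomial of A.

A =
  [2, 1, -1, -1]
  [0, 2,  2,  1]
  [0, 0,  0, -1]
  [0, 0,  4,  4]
x^4 - 8*x^3 + 24*x^2 - 32*x + 16

Expanding det(x·I − A) (e.g. by cofactor expansion or by noting that A is similar to its Jordan form J, which has the same characteristic polynomial as A) gives
  χ_A(x) = x^4 - 8*x^3 + 24*x^2 - 32*x + 16
which factors as (x - 2)^4. The eigenvalues (with algebraic multiplicities) are λ = 2 with multiplicity 4.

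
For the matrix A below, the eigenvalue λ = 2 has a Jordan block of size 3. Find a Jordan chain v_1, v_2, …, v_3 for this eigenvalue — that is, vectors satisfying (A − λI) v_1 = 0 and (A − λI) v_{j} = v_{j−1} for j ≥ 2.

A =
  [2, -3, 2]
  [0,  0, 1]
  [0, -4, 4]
A Jordan chain for λ = 2 of length 3:
v_1 = (-2, 0, 0)ᵀ
v_2 = (-3, -2, -4)ᵀ
v_3 = (0, 1, 0)ᵀ

Let N = A − (2)·I. We want v_3 with N^3 v_3 = 0 but N^2 v_3 ≠ 0; then v_{j-1} := N · v_j for j = 3, …, 2.

Pick v_3 = (0, 1, 0)ᵀ.
Then v_2 = N · v_3 = (-3, -2, -4)ᵀ.
Then v_1 = N · v_2 = (-2, 0, 0)ᵀ.

Sanity check: (A − (2)·I) v_1 = (0, 0, 0)ᵀ = 0. ✓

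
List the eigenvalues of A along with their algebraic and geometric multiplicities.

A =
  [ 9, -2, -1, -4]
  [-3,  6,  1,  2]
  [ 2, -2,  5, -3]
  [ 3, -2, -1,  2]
λ = 4: alg = 1, geom = 1; λ = 6: alg = 3, geom = 1

Step 1 — factor the characteristic polynomial to read off the algebraic multiplicities:
  χ_A(x) = (x - 6)^3*(x - 4)

Step 2 — compute geometric multiplicities via the rank-nullity identity g(λ) = n − rank(A − λI):
  rank(A − (4)·I) = 3, so dim ker(A − (4)·I) = n − 3 = 1
  rank(A − (6)·I) = 3, so dim ker(A − (6)·I) = n − 3 = 1

Summary:
  λ = 4: algebraic multiplicity = 1, geometric multiplicity = 1
  λ = 6: algebraic multiplicity = 3, geometric multiplicity = 1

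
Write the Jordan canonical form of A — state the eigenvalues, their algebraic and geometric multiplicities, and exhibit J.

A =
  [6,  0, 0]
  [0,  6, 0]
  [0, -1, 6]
J_2(6) ⊕ J_1(6)

The characteristic polynomial is
  det(x·I − A) = x^3 - 18*x^2 + 108*x - 216 = (x - 6)^3

Eigenvalues and multiplicities (the geometric multiplicity of λ is n − rank(A − λI), which equals the number of Jordan blocks for λ):
  λ = 6: algebraic multiplicity = 3, geometric multiplicity = 2

Determining the block sizes for each eigenvalue:
  λ = 6: 2 blocks summing to 3 forces exactly one block of size 2 and the rest size 1 → block sizes [2, 1]

Assembling the blocks gives a Jordan form
J =
  [6, 1, 0]
  [0, 6, 0]
  [0, 0, 6]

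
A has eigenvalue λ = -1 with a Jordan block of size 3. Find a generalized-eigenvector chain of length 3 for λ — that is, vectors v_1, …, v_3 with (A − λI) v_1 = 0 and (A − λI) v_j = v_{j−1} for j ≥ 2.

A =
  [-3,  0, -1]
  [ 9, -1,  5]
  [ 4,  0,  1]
A Jordan chain for λ = -1 of length 3:
v_1 = (0, 2, 0)ᵀ
v_2 = (-2, 9, 4)ᵀ
v_3 = (1, 0, 0)ᵀ

Let N = A − (-1)·I. We want v_3 with N^3 v_3 = 0 but N^2 v_3 ≠ 0; then v_{j-1} := N · v_j for j = 3, …, 2.

Pick v_3 = (1, 0, 0)ᵀ.
Then v_2 = N · v_3 = (-2, 9, 4)ᵀ.
Then v_1 = N · v_2 = (0, 2, 0)ᵀ.

Sanity check: (A − (-1)·I) v_1 = (0, 0, 0)ᵀ = 0. ✓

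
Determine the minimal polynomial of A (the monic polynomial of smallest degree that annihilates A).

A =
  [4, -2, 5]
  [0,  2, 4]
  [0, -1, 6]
x^3 - 12*x^2 + 48*x - 64

The characteristic polynomial is χ_A(x) = (x - 4)^3, so the eigenvalues are known. The minimal polynomial is
  m_A(x) = Π_λ (x − λ)^{k_λ}
where k_λ is the size of the *largest* Jordan block for λ (equivalently, the smallest k with (A − λI)^k v = 0 for every generalised eigenvector v of λ).

  λ = 4: largest Jordan block has size 3, contributing (x − 4)^3

So m_A(x) = (x - 4)^3 = x^3 - 12*x^2 + 48*x - 64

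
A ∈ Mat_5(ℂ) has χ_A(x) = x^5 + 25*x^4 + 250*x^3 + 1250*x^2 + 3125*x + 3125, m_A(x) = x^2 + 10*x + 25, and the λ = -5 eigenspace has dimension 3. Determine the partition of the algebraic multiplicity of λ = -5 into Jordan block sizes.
Block sizes for λ = -5: [2, 2, 1]

Step 1 — from the characteristic polynomial, algebraic multiplicity of λ = -5 is 5. From dim ker(A − (-5)·I) = 3, there are exactly 3 Jordan blocks for λ = -5.
Step 2 — from the minimal polynomial, the factor (x + 5)^2 tells us the largest block for λ = -5 has size 2.
Step 3 — with total size 5, 3 blocks, and largest block 2, the block sizes (in nonincreasing order) are [2, 2, 1].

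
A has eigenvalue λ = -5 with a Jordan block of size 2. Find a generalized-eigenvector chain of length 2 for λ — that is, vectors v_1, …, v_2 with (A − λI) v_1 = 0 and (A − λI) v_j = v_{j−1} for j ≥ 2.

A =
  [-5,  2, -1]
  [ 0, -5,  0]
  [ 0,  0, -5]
A Jordan chain for λ = -5 of length 2:
v_1 = (2, 0, 0)ᵀ
v_2 = (0, 1, 0)ᵀ

Let N = A − (-5)·I. We want v_2 with N^2 v_2 = 0 but N^1 v_2 ≠ 0; then v_{j-1} := N · v_j for j = 2, …, 2.

Pick v_2 = (0, 1, 0)ᵀ.
Then v_1 = N · v_2 = (2, 0, 0)ᵀ.

Sanity check: (A − (-5)·I) v_1 = (0, 0, 0)ᵀ = 0. ✓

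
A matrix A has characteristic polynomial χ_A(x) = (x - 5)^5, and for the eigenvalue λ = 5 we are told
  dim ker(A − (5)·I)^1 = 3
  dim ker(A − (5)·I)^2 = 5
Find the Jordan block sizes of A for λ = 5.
Block sizes for λ = 5: [2, 2, 1]

From the dimensions of kernels of powers, the number of Jordan blocks of size at least j is d_j − d_{j−1} where d_j = dim ker(N^j) (with d_0 = 0). Computing the differences gives [3, 2].
The number of blocks of size exactly k is (#blocks of size ≥ k) − (#blocks of size ≥ k + 1), so the partition is: 1 block(s) of size 1, 2 block(s) of size 2.
In nonincreasing order the block sizes are [2, 2, 1].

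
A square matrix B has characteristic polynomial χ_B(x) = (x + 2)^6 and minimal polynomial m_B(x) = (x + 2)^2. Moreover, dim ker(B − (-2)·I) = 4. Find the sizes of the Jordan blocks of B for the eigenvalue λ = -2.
Block sizes for λ = -2: [2, 2, 1, 1]

Step 1 — from the characteristic polynomial, algebraic multiplicity of λ = -2 is 6. From dim ker(B − (-2)·I) = 4, there are exactly 4 Jordan blocks for λ = -2.
Step 2 — from the minimal polynomial, the factor (x + 2)^2 tells us the largest block for λ = -2 has size 2.
Step 3 — with total size 6, 4 blocks, and largest block 2, the block sizes (in nonincreasing order) are [2, 2, 1, 1].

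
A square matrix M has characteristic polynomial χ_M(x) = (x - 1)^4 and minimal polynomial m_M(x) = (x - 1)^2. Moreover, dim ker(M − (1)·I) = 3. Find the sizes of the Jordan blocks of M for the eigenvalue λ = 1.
Block sizes for λ = 1: [2, 1, 1]

Step 1 — from the characteristic polynomial, algebraic multiplicity of λ = 1 is 4. From dim ker(M − (1)·I) = 3, there are exactly 3 Jordan blocks for λ = 1.
Step 2 — from the minimal polynomial, the factor (x − 1)^2 tells us the largest block for λ = 1 has size 2.
Step 3 — with total size 4, 3 blocks, and largest block 2, the block sizes (in nonincreasing order) are [2, 1, 1].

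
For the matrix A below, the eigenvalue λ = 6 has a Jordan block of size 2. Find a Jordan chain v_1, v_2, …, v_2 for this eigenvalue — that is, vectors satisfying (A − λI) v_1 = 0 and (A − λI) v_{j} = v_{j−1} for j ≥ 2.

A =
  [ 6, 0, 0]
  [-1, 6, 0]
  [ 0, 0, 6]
A Jordan chain for λ = 6 of length 2:
v_1 = (0, -1, 0)ᵀ
v_2 = (1, 0, 0)ᵀ

Let N = A − (6)·I. We want v_2 with N^2 v_2 = 0 but N^1 v_2 ≠ 0; then v_{j-1} := N · v_j for j = 2, …, 2.

Pick v_2 = (1, 0, 0)ᵀ.
Then v_1 = N · v_2 = (0, -1, 0)ᵀ.

Sanity check: (A − (6)·I) v_1 = (0, 0, 0)ᵀ = 0. ✓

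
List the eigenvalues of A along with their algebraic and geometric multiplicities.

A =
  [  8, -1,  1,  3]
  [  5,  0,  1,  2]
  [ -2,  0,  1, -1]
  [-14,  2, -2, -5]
λ = 1: alg = 4, geom = 2

Step 1 — factor the characteristic polynomial to read off the algebraic multiplicities:
  χ_A(x) = (x - 1)^4

Step 2 — compute geometric multiplicities via the rank-nullity identity g(λ) = n − rank(A − λI):
  rank(A − (1)·I) = 2, so dim ker(A − (1)·I) = n − 2 = 2

Summary:
  λ = 1: algebraic multiplicity = 4, geometric multiplicity = 2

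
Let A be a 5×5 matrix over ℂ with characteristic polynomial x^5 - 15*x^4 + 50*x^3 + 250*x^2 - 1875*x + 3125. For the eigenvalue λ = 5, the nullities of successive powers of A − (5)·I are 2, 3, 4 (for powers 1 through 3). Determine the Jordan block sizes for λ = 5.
Block sizes for λ = 5: [3, 1]

From the dimensions of kernels of powers, the number of Jordan blocks of size at least j is d_j − d_{j−1} where d_j = dim ker(N^j) (with d_0 = 0). Computing the differences gives [2, 1, 1].
The number of blocks of size exactly k is (#blocks of size ≥ k) − (#blocks of size ≥ k + 1), so the partition is: 1 block(s) of size 1, 1 block(s) of size 3.
In nonincreasing order the block sizes are [3, 1].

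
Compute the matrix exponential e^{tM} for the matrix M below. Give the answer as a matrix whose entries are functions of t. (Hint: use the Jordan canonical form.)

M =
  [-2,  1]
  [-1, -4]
e^{tM} =
  [t*exp(-3*t) + exp(-3*t), t*exp(-3*t)]
  [-t*exp(-3*t), -t*exp(-3*t) + exp(-3*t)]

Strategy: write M = P · J · P⁻¹ where J is a Jordan canonical form, so e^{tM} = P · e^{tJ} · P⁻¹, and e^{tJ} can be computed block-by-block.

M has Jordan form
J =
  [-3,  1]
  [ 0, -3]
(up to reordering of blocks).

Per-block formulas:
  For a 2×2 Jordan block J_2(-3): exp(t · J_2(-3)) = e^(-3t)·(I + t·N), where N is the 2×2 nilpotent shift.

After assembling e^{tJ} and conjugating by P, we get:

e^{tM} =
  [t*exp(-3*t) + exp(-3*t), t*exp(-3*t)]
  [-t*exp(-3*t), -t*exp(-3*t) + exp(-3*t)]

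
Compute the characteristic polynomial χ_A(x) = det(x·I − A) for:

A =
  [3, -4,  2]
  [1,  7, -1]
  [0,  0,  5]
x^3 - 15*x^2 + 75*x - 125

Expanding det(x·I − A) (e.g. by cofactor expansion or by noting that A is similar to its Jordan form J, which has the same characteristic polynomial as A) gives
  χ_A(x) = x^3 - 15*x^2 + 75*x - 125
which factors as (x - 5)^3. The eigenvalues (with algebraic multiplicities) are λ = 5 with multiplicity 3.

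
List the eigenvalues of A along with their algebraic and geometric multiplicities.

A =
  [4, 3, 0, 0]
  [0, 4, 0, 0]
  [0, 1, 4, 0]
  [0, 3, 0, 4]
λ = 4: alg = 4, geom = 3

Step 1 — factor the characteristic polynomial to read off the algebraic multiplicities:
  χ_A(x) = (x - 4)^4

Step 2 — compute geometric multiplicities via the rank-nullity identity g(λ) = n − rank(A − λI):
  rank(A − (4)·I) = 1, so dim ker(A − (4)·I) = n − 1 = 3

Summary:
  λ = 4: algebraic multiplicity = 4, geometric multiplicity = 3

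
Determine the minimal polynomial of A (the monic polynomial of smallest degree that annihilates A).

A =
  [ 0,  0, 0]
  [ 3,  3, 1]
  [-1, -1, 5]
x^3 - 8*x^2 + 16*x

The characteristic polynomial is χ_A(x) = x*(x - 4)^2, so the eigenvalues are known. The minimal polynomial is
  m_A(x) = Π_λ (x − λ)^{k_λ}
where k_λ is the size of the *largest* Jordan block for λ (equivalently, the smallest k with (A − λI)^k v = 0 for every generalised eigenvector v of λ).

  λ = 0: largest Jordan block has size 1, contributing (x − 0)
  λ = 4: largest Jordan block has size 2, contributing (x − 4)^2

So m_A(x) = x*(x - 4)^2 = x^3 - 8*x^2 + 16*x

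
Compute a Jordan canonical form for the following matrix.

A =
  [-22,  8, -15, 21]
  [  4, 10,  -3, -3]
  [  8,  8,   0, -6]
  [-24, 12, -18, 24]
J_2(0) ⊕ J_1(6) ⊕ J_1(6)

The characteristic polynomial is
  det(x·I − A) = x^4 - 12*x^3 + 36*x^2 = x^2*(x - 6)^2

Eigenvalues and multiplicities (the geometric multiplicity of λ is n − rank(A − λI), which equals the number of Jordan blocks for λ):
  λ = 0: algebraic multiplicity = 2, geometric multiplicity = 1
  λ = 6: algebraic multiplicity = 2, geometric multiplicity = 2

Determining the block sizes for each eigenvalue:
  λ = 0: one block (gm = 1), so the single block has size am = 2 → block sizes [2]
  λ = 6: gm = am = 2, so every block has size 1 → block sizes [1, 1]

Assembling the blocks gives a Jordan form
J =
  [0, 1, 0, 0]
  [0, 0, 0, 0]
  [0, 0, 6, 0]
  [0, 0, 0, 6]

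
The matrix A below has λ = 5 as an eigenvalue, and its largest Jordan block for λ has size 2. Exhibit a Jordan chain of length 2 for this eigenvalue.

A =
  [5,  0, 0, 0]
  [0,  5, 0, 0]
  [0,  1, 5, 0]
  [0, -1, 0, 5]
A Jordan chain for λ = 5 of length 2:
v_1 = (0, 0, 1, -1)ᵀ
v_2 = (0, 1, 0, 0)ᵀ

Let N = A − (5)·I. We want v_2 with N^2 v_2 = 0 but N^1 v_2 ≠ 0; then v_{j-1} := N · v_j for j = 2, …, 2.

Pick v_2 = (0, 1, 0, 0)ᵀ.
Then v_1 = N · v_2 = (0, 0, 1, -1)ᵀ.

Sanity check: (A − (5)·I) v_1 = (0, 0, 0, 0)ᵀ = 0. ✓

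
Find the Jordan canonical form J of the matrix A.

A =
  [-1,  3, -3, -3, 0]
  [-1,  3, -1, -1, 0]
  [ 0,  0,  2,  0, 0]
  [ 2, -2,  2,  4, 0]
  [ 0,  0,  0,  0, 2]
J_2(2) ⊕ J_1(2) ⊕ J_1(2) ⊕ J_1(2)

The characteristic polynomial is
  det(x·I − A) = x^5 - 10*x^4 + 40*x^3 - 80*x^2 + 80*x - 32 = (x - 2)^5

Eigenvalues and multiplicities (the geometric multiplicity of λ is n − rank(A − λI), which equals the number of Jordan blocks for λ):
  λ = 2: algebraic multiplicity = 5, geometric multiplicity = 4

Determining the block sizes for each eigenvalue:
  λ = 2: 4 blocks summing to 5 forces exactly one block of size 2 and the rest size 1 → block sizes [2, 1, 1, 1]

Assembling the blocks gives a Jordan form
J =
  [2, 1, 0, 0, 0]
  [0, 2, 0, 0, 0]
  [0, 0, 2, 0, 0]
  [0, 0, 0, 2, 0]
  [0, 0, 0, 0, 2]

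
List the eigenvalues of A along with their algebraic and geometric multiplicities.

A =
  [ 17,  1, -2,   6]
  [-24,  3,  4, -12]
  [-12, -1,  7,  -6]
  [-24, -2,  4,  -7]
λ = 5: alg = 4, geom = 3

Step 1 — factor the characteristic polynomial to read off the algebraic multiplicities:
  χ_A(x) = (x - 5)^4

Step 2 — compute geometric multiplicities via the rank-nullity identity g(λ) = n − rank(A − λI):
  rank(A − (5)·I) = 1, so dim ker(A − (5)·I) = n − 1 = 3

Summary:
  λ = 5: algebraic multiplicity = 4, geometric multiplicity = 3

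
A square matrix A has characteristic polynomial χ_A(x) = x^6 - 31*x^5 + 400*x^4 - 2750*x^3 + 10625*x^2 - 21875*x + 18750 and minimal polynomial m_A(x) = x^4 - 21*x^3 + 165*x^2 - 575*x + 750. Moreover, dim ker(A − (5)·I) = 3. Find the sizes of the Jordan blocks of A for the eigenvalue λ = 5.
Block sizes for λ = 5: [3, 1, 1]

Step 1 — from the characteristic polynomial, algebraic multiplicity of λ = 5 is 5. From dim ker(A − (5)·I) = 3, there are exactly 3 Jordan blocks for λ = 5.
Step 2 — from the minimal polynomial, the factor (x − 5)^3 tells us the largest block for λ = 5 has size 3.
Step 3 — with total size 5, 3 blocks, and largest block 3, the block sizes (in nonincreasing order) are [3, 1, 1].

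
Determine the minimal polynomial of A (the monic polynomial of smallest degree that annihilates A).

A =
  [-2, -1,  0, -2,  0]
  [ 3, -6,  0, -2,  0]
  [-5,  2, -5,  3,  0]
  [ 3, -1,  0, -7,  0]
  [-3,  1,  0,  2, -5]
x^2 + 10*x + 25

The characteristic polynomial is χ_A(x) = (x + 5)^5, so the eigenvalues are known. The minimal polynomial is
  m_A(x) = Π_λ (x − λ)^{k_λ}
where k_λ is the size of the *largest* Jordan block for λ (equivalently, the smallest k with (A − λI)^k v = 0 for every generalised eigenvector v of λ).

  λ = -5: largest Jordan block has size 2, contributing (x + 5)^2

So m_A(x) = (x + 5)^2 = x^2 + 10*x + 25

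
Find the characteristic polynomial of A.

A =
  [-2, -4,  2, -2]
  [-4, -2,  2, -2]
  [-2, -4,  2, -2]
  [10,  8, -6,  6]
x^4 - 4*x^3 + 4*x^2

Expanding det(x·I − A) (e.g. by cofactor expansion or by noting that A is similar to its Jordan form J, which has the same characteristic polynomial as A) gives
  χ_A(x) = x^4 - 4*x^3 + 4*x^2
which factors as x^2*(x - 2)^2. The eigenvalues (with algebraic multiplicities) are λ = 0 with multiplicity 2, λ = 2 with multiplicity 2.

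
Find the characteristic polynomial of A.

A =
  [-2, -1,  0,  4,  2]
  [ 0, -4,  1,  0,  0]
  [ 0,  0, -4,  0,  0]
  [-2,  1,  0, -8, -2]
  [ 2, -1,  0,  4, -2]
x^5 + 20*x^4 + 160*x^3 + 640*x^2 + 1280*x + 1024

Expanding det(x·I − A) (e.g. by cofactor expansion or by noting that A is similar to its Jordan form J, which has the same characteristic polynomial as A) gives
  χ_A(x) = x^5 + 20*x^4 + 160*x^3 + 640*x^2 + 1280*x + 1024
which factors as (x + 4)^5. The eigenvalues (with algebraic multiplicities) are λ = -4 with multiplicity 5.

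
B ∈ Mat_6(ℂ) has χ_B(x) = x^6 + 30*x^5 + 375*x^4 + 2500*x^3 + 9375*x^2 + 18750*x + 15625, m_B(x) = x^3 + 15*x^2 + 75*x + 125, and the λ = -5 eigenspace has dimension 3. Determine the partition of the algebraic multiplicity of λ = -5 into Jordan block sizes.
Block sizes for λ = -5: [3, 2, 1]

Step 1 — from the characteristic polynomial, algebraic multiplicity of λ = -5 is 6. From dim ker(B − (-5)·I) = 3, there are exactly 3 Jordan blocks for λ = -5.
Step 2 — from the minimal polynomial, the factor (x + 5)^3 tells us the largest block for λ = -5 has size 3.
Step 3 — with total size 6, 3 blocks, and largest block 3, the block sizes (in nonincreasing order) are [3, 2, 1].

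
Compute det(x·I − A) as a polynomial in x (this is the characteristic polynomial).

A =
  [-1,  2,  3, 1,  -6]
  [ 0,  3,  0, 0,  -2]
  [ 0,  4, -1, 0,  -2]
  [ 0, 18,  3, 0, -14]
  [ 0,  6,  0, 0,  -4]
x^5 + 3*x^4 + 3*x^3 + x^2

Expanding det(x·I − A) (e.g. by cofactor expansion or by noting that A is similar to its Jordan form J, which has the same characteristic polynomial as A) gives
  χ_A(x) = x^5 + 3*x^4 + 3*x^3 + x^2
which factors as x^2*(x + 1)^3. The eigenvalues (with algebraic multiplicities) are λ = -1 with multiplicity 3, λ = 0 with multiplicity 2.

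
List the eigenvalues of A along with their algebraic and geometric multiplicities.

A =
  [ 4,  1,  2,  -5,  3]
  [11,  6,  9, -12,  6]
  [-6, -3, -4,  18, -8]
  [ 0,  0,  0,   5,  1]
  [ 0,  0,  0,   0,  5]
λ = 2: alg = 3, geom = 1; λ = 5: alg = 2, geom = 1

Step 1 — factor the characteristic polynomial to read off the algebraic multiplicities:
  χ_A(x) = (x - 5)^2*(x - 2)^3

Step 2 — compute geometric multiplicities via the rank-nullity identity g(λ) = n − rank(A − λI):
  rank(A − (2)·I) = 4, so dim ker(A − (2)·I) = n − 4 = 1
  rank(A − (5)·I) = 4, so dim ker(A − (5)·I) = n − 4 = 1

Summary:
  λ = 2: algebraic multiplicity = 3, geometric multiplicity = 1
  λ = 5: algebraic multiplicity = 2, geometric multiplicity = 1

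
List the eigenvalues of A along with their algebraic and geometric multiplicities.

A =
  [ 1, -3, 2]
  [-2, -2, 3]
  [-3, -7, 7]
λ = 2: alg = 3, geom = 1

Step 1 — factor the characteristic polynomial to read off the algebraic multiplicities:
  χ_A(x) = (x - 2)^3

Step 2 — compute geometric multiplicities via the rank-nullity identity g(λ) = n − rank(A − λI):
  rank(A − (2)·I) = 2, so dim ker(A − (2)·I) = n − 2 = 1

Summary:
  λ = 2: algebraic multiplicity = 3, geometric multiplicity = 1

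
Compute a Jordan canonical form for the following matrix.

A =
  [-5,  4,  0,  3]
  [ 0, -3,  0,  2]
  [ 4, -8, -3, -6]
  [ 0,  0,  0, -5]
J_2(-5) ⊕ J_1(-3) ⊕ J_1(-3)

The characteristic polynomial is
  det(x·I − A) = x^4 + 16*x^3 + 94*x^2 + 240*x + 225 = (x + 3)^2*(x + 5)^2

Eigenvalues and multiplicities (the geometric multiplicity of λ is n − rank(A − λI), which equals the number of Jordan blocks for λ):
  λ = -5: algebraic multiplicity = 2, geometric multiplicity = 1
  λ = -3: algebraic multiplicity = 2, geometric multiplicity = 2

Determining the block sizes for each eigenvalue:
  λ = -5: one block (gm = 1), so the single block has size am = 2 → block sizes [2]
  λ = -3: gm = am = 2, so every block has size 1 → block sizes [1, 1]

Assembling the blocks gives a Jordan form
J =
  [-5,  1,  0,  0]
  [ 0, -5,  0,  0]
  [ 0,  0, -3,  0]
  [ 0,  0,  0, -3]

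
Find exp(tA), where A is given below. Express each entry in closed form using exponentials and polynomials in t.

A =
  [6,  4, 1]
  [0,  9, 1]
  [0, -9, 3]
e^{tA} =
  [exp(6*t), 3*t^2*exp(6*t)/2 + 4*t*exp(6*t), t^2*exp(6*t)/2 + t*exp(6*t)]
  [0, 3*t*exp(6*t) + exp(6*t), t*exp(6*t)]
  [0, -9*t*exp(6*t), -3*t*exp(6*t) + exp(6*t)]

Strategy: write A = P · J · P⁻¹ where J is a Jordan canonical form, so e^{tA} = P · e^{tJ} · P⁻¹, and e^{tJ} can be computed block-by-block.

A has Jordan form
J =
  [6, 1, 0]
  [0, 6, 1]
  [0, 0, 6]
(up to reordering of blocks).

Per-block formulas:
  For a 3×3 Jordan block J_3(6): exp(t · J_3(6)) = e^(6t)·(I + t·N + (t^2/2)·N^2), where N is the 3×3 nilpotent shift.

After assembling e^{tJ} and conjugating by P, we get:

e^{tA} =
  [exp(6*t), 3*t^2*exp(6*t)/2 + 4*t*exp(6*t), t^2*exp(6*t)/2 + t*exp(6*t)]
  [0, 3*t*exp(6*t) + exp(6*t), t*exp(6*t)]
  [0, -9*t*exp(6*t), -3*t*exp(6*t) + exp(6*t)]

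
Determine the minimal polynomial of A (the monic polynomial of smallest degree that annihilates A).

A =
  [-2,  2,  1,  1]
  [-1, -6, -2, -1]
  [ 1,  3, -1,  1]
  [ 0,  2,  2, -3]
x^3 + 9*x^2 + 27*x + 27

The characteristic polynomial is χ_A(x) = (x + 3)^4, so the eigenvalues are known. The minimal polynomial is
  m_A(x) = Π_λ (x − λ)^{k_λ}
where k_λ is the size of the *largest* Jordan block for λ (equivalently, the smallest k with (A − λI)^k v = 0 for every generalised eigenvector v of λ).

  λ = -3: largest Jordan block has size 3, contributing (x + 3)^3

So m_A(x) = (x + 3)^3 = x^3 + 9*x^2 + 27*x + 27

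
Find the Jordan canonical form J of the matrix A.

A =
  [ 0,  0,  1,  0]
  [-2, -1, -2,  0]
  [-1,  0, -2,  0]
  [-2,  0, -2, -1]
J_2(-1) ⊕ J_1(-1) ⊕ J_1(-1)

The characteristic polynomial is
  det(x·I − A) = x^4 + 4*x^3 + 6*x^2 + 4*x + 1 = (x + 1)^4

Eigenvalues and multiplicities (the geometric multiplicity of λ is n − rank(A − λI), which equals the number of Jordan blocks for λ):
  λ = -1: algebraic multiplicity = 4, geometric multiplicity = 3

Determining the block sizes for each eigenvalue:
  λ = -1: 3 blocks summing to 4 forces exactly one block of size 2 and the rest size 1 → block sizes [2, 1, 1]

Assembling the blocks gives a Jordan form
J =
  [-1,  1,  0,  0]
  [ 0, -1,  0,  0]
  [ 0,  0, -1,  0]
  [ 0,  0,  0, -1]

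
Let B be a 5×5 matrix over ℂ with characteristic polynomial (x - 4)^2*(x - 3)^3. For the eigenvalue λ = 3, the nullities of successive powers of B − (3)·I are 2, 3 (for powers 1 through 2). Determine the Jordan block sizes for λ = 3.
Block sizes for λ = 3: [2, 1]

From the dimensions of kernels of powers, the number of Jordan blocks of size at least j is d_j − d_{j−1} where d_j = dim ker(N^j) (with d_0 = 0). Computing the differences gives [2, 1].
The number of blocks of size exactly k is (#blocks of size ≥ k) − (#blocks of size ≥ k + 1), so the partition is: 1 block(s) of size 1, 1 block(s) of size 2.
In nonincreasing order the block sizes are [2, 1].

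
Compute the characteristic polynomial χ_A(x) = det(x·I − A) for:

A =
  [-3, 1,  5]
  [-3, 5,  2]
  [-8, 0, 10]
x^3 - 12*x^2 + 48*x - 64

Expanding det(x·I − A) (e.g. by cofactor expansion or by noting that A is similar to its Jordan form J, which has the same characteristic polynomial as A) gives
  χ_A(x) = x^3 - 12*x^2 + 48*x - 64
which factors as (x - 4)^3. The eigenvalues (with algebraic multiplicities) are λ = 4 with multiplicity 3.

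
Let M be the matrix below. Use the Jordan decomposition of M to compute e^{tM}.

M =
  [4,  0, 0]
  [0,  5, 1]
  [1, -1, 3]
e^{tM} =
  [exp(4*t), 0, 0]
  [t^2*exp(4*t)/2, t*exp(4*t) + exp(4*t), t*exp(4*t)]
  [-t^2*exp(4*t)/2 + t*exp(4*t), -t*exp(4*t), -t*exp(4*t) + exp(4*t)]

Strategy: write M = P · J · P⁻¹ where J is a Jordan canonical form, so e^{tM} = P · e^{tJ} · P⁻¹, and e^{tJ} can be computed block-by-block.

M has Jordan form
J =
  [4, 1, 0]
  [0, 4, 1]
  [0, 0, 4]
(up to reordering of blocks).

Per-block formulas:
  For a 3×3 Jordan block J_3(4): exp(t · J_3(4)) = e^(4t)·(I + t·N + (t^2/2)·N^2), where N is the 3×3 nilpotent shift.

After assembling e^{tJ} and conjugating by P, we get:

e^{tM} =
  [exp(4*t), 0, 0]
  [t^2*exp(4*t)/2, t*exp(4*t) + exp(4*t), t*exp(4*t)]
  [-t^2*exp(4*t)/2 + t*exp(4*t), -t*exp(4*t), -t*exp(4*t) + exp(4*t)]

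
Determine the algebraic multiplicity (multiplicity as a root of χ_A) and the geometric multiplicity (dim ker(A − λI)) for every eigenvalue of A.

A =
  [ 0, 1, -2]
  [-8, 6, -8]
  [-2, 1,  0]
λ = 2: alg = 3, geom = 2

Step 1 — factor the characteristic polynomial to read off the algebraic multiplicities:
  χ_A(x) = (x - 2)^3

Step 2 — compute geometric multiplicities via the rank-nullity identity g(λ) = n − rank(A − λI):
  rank(A − (2)·I) = 1, so dim ker(A − (2)·I) = n − 1 = 2

Summary:
  λ = 2: algebraic multiplicity = 3, geometric multiplicity = 2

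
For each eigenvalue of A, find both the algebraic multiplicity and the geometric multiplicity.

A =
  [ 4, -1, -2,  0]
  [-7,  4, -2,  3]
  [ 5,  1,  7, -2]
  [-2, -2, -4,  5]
λ = 5: alg = 4, geom = 2

Step 1 — factor the characteristic polynomial to read off the algebraic multiplicities:
  χ_A(x) = (x - 5)^4

Step 2 — compute geometric multiplicities via the rank-nullity identity g(λ) = n − rank(A − λI):
  rank(A − (5)·I) = 2, so dim ker(A − (5)·I) = n − 2 = 2

Summary:
  λ = 5: algebraic multiplicity = 4, geometric multiplicity = 2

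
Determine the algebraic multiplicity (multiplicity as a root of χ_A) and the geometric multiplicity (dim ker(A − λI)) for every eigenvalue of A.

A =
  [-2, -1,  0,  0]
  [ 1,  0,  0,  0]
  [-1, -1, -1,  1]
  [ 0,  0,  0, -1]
λ = -1: alg = 4, geom = 2

Step 1 — factor the characteristic polynomial to read off the algebraic multiplicities:
  χ_A(x) = (x + 1)^4

Step 2 — compute geometric multiplicities via the rank-nullity identity g(λ) = n − rank(A − λI):
  rank(A − (-1)·I) = 2, so dim ker(A − (-1)·I) = n − 2 = 2

Summary:
  λ = -1: algebraic multiplicity = 4, geometric multiplicity = 2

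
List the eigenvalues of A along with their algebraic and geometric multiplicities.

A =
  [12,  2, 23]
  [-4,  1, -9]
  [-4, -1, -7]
λ = 2: alg = 3, geom = 1

Step 1 — factor the characteristic polynomial to read off the algebraic multiplicities:
  χ_A(x) = (x - 2)^3

Step 2 — compute geometric multiplicities via the rank-nullity identity g(λ) = n − rank(A − λI):
  rank(A − (2)·I) = 2, so dim ker(A − (2)·I) = n − 2 = 1

Summary:
  λ = 2: algebraic multiplicity = 3, geometric multiplicity = 1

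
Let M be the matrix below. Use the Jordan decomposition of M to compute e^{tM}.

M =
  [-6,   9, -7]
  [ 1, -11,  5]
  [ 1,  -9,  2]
e^{tM} =
  [3*t^2*exp(-5*t)/2 - t*exp(-5*t) + exp(-5*t), 9*t*exp(-5*t), 3*t^2*exp(-5*t)/2 - 7*t*exp(-5*t)]
  [-t^2*exp(-5*t) + t*exp(-5*t), -6*t*exp(-5*t) + exp(-5*t), -t^2*exp(-5*t) + 5*t*exp(-5*t)]
  [-3*t^2*exp(-5*t)/2 + t*exp(-5*t), -9*t*exp(-5*t), -3*t^2*exp(-5*t)/2 + 7*t*exp(-5*t) + exp(-5*t)]

Strategy: write M = P · J · P⁻¹ where J is a Jordan canonical form, so e^{tM} = P · e^{tJ} · P⁻¹, and e^{tJ} can be computed block-by-block.

M has Jordan form
J =
  [-5,  1,  0]
  [ 0, -5,  1]
  [ 0,  0, -5]
(up to reordering of blocks).

Per-block formulas:
  For a 3×3 Jordan block J_3(-5): exp(t · J_3(-5)) = e^(-5t)·(I + t·N + (t^2/2)·N^2), where N is the 3×3 nilpotent shift.

After assembling e^{tJ} and conjugating by P, we get:

e^{tM} =
  [3*t^2*exp(-5*t)/2 - t*exp(-5*t) + exp(-5*t), 9*t*exp(-5*t), 3*t^2*exp(-5*t)/2 - 7*t*exp(-5*t)]
  [-t^2*exp(-5*t) + t*exp(-5*t), -6*t*exp(-5*t) + exp(-5*t), -t^2*exp(-5*t) + 5*t*exp(-5*t)]
  [-3*t^2*exp(-5*t)/2 + t*exp(-5*t), -9*t*exp(-5*t), -3*t^2*exp(-5*t)/2 + 7*t*exp(-5*t) + exp(-5*t)]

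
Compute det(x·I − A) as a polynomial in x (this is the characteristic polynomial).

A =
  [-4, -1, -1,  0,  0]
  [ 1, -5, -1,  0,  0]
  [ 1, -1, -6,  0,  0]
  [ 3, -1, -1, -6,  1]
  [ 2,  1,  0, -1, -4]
x^5 + 25*x^4 + 250*x^3 + 1250*x^2 + 3125*x + 3125

Expanding det(x·I − A) (e.g. by cofactor expansion or by noting that A is similar to its Jordan form J, which has the same characteristic polynomial as A) gives
  χ_A(x) = x^5 + 25*x^4 + 250*x^3 + 1250*x^2 + 3125*x + 3125
which factors as (x + 5)^5. The eigenvalues (with algebraic multiplicities) are λ = -5 with multiplicity 5.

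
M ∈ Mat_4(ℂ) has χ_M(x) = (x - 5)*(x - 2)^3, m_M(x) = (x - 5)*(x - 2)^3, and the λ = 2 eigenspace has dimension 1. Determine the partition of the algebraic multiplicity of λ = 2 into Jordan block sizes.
Block sizes for λ = 2: [3]

Step 1 — from the characteristic polynomial, algebraic multiplicity of λ = 2 is 3. From dim ker(M − (2)·I) = 1, there are exactly 1 Jordan blocks for λ = 2.
Step 2 — from the minimal polynomial, the factor (x − 2)^3 tells us the largest block for λ = 2 has size 3.
Step 3 — with total size 3, 1 blocks, and largest block 3, the block sizes (in nonincreasing order) are [3].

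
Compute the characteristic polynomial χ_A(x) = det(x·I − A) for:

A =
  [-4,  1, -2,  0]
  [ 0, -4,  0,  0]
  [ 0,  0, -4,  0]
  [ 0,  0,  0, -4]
x^4 + 16*x^3 + 96*x^2 + 256*x + 256

Expanding det(x·I − A) (e.g. by cofactor expansion or by noting that A is similar to its Jordan form J, which has the same characteristic polynomial as A) gives
  χ_A(x) = x^4 + 16*x^3 + 96*x^2 + 256*x + 256
which factors as (x + 4)^4. The eigenvalues (with algebraic multiplicities) are λ = -4 with multiplicity 4.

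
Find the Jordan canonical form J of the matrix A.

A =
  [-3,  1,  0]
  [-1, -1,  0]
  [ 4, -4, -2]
J_2(-2) ⊕ J_1(-2)

The characteristic polynomial is
  det(x·I − A) = x^3 + 6*x^2 + 12*x + 8 = (x + 2)^3

Eigenvalues and multiplicities (the geometric multiplicity of λ is n − rank(A − λI), which equals the number of Jordan blocks for λ):
  λ = -2: algebraic multiplicity = 3, geometric multiplicity = 2

Determining the block sizes for each eigenvalue:
  λ = -2: 2 blocks summing to 3 forces exactly one block of size 2 and the rest size 1 → block sizes [2, 1]

Assembling the blocks gives a Jordan form
J =
  [-2,  1,  0]
  [ 0, -2,  0]
  [ 0,  0, -2]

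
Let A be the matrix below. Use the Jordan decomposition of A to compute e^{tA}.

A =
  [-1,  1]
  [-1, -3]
e^{tA} =
  [t*exp(-2*t) + exp(-2*t), t*exp(-2*t)]
  [-t*exp(-2*t), -t*exp(-2*t) + exp(-2*t)]

Strategy: write A = P · J · P⁻¹ where J is a Jordan canonical form, so e^{tA} = P · e^{tJ} · P⁻¹, and e^{tJ} can be computed block-by-block.

A has Jordan form
J =
  [-2,  1]
  [ 0, -2]
(up to reordering of blocks).

Per-block formulas:
  For a 2×2 Jordan block J_2(-2): exp(t · J_2(-2)) = e^(-2t)·(I + t·N), where N is the 2×2 nilpotent shift.

After assembling e^{tJ} and conjugating by P, we get:

e^{tA} =
  [t*exp(-2*t) + exp(-2*t), t*exp(-2*t)]
  [-t*exp(-2*t), -t*exp(-2*t) + exp(-2*t)]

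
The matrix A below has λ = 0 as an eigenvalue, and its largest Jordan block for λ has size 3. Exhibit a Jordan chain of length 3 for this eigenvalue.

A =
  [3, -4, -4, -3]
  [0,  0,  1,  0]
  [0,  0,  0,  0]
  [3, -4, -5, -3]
A Jordan chain for λ = 0 of length 3:
v_1 = (-1, 0, 0, -1)ᵀ
v_2 = (-4, 1, 0, -5)ᵀ
v_3 = (0, 0, 1, 0)ᵀ

Let N = A − (0)·I. We want v_3 with N^3 v_3 = 0 but N^2 v_3 ≠ 0; then v_{j-1} := N · v_j for j = 3, …, 2.

Pick v_3 = (0, 0, 1, 0)ᵀ.
Then v_2 = N · v_3 = (-4, 1, 0, -5)ᵀ.
Then v_1 = N · v_2 = (-1, 0, 0, -1)ᵀ.

Sanity check: (A − (0)·I) v_1 = (0, 0, 0, 0)ᵀ = 0. ✓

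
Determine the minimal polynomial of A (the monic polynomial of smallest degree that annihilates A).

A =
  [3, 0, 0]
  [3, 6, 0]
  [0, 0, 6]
x^2 - 9*x + 18

The characteristic polynomial is χ_A(x) = (x - 6)^2*(x - 3), so the eigenvalues are known. The minimal polynomial is
  m_A(x) = Π_λ (x − λ)^{k_λ}
where k_λ is the size of the *largest* Jordan block for λ (equivalently, the smallest k with (A − λI)^k v = 0 for every generalised eigenvector v of λ).

  λ = 3: largest Jordan block has size 1, contributing (x − 3)
  λ = 6: largest Jordan block has size 1, contributing (x − 6)

So m_A(x) = (x - 6)*(x - 3) = x^2 - 9*x + 18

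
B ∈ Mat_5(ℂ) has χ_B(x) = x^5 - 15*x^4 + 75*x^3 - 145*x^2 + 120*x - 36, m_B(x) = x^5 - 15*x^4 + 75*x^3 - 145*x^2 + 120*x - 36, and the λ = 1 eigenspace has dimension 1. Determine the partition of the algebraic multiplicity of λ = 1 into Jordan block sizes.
Block sizes for λ = 1: [3]

Step 1 — from the characteristic polynomial, algebraic multiplicity of λ = 1 is 3. From dim ker(B − (1)·I) = 1, there are exactly 1 Jordan blocks for λ = 1.
Step 2 — from the minimal polynomial, the factor (x − 1)^3 tells us the largest block for λ = 1 has size 3.
Step 3 — with total size 3, 1 blocks, and largest block 3, the block sizes (in nonincreasing order) are [3].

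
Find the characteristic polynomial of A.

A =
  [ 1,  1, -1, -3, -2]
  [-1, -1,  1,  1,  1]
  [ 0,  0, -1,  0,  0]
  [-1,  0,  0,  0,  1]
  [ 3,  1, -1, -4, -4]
x^5 + 5*x^4 + 10*x^3 + 10*x^2 + 5*x + 1

Expanding det(x·I − A) (e.g. by cofactor expansion or by noting that A is similar to its Jordan form J, which has the same characteristic polynomial as A) gives
  χ_A(x) = x^5 + 5*x^4 + 10*x^3 + 10*x^2 + 5*x + 1
which factors as (x + 1)^5. The eigenvalues (with algebraic multiplicities) are λ = -1 with multiplicity 5.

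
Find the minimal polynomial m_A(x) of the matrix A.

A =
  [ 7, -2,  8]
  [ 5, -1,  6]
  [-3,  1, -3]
x^3 - 3*x^2 + 3*x - 1

The characteristic polynomial is χ_A(x) = (x - 1)^3, so the eigenvalues are known. The minimal polynomial is
  m_A(x) = Π_λ (x − λ)^{k_λ}
where k_λ is the size of the *largest* Jordan block for λ (equivalently, the smallest k with (A − λI)^k v = 0 for every generalised eigenvector v of λ).

  λ = 1: largest Jordan block has size 3, contributing (x − 1)^3

So m_A(x) = (x - 1)^3 = x^3 - 3*x^2 + 3*x - 1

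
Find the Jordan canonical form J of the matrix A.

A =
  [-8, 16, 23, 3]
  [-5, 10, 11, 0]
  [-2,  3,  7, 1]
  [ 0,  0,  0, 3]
J_3(3) ⊕ J_1(3)

The characteristic polynomial is
  det(x·I − A) = x^4 - 12*x^3 + 54*x^2 - 108*x + 81 = (x - 3)^4

Eigenvalues and multiplicities (the geometric multiplicity of λ is n − rank(A − λI), which equals the number of Jordan blocks for λ):
  λ = 3: algebraic multiplicity = 4, geometric multiplicity = 2

Determining the block sizes for each eigenvalue:
  λ = 3: with am = 4 and gm = 2, the partition is not yet determined (e.g. several partitions of 4 into 2 parts exist). Let N = A − (3)·I. Computing rank(N^1) = 2, rank(N^2) = 1, rank(N^3) = 0; the number of blocks of size ≥ j is rank(N^{j−1}) − rank(N^j), giving [2, 1, 1]. So we have 1 block(s) of size 3, 1 block(s) of size 1 → block sizes [3, 1]

Assembling the blocks gives a Jordan form
J =
  [3, 1, 0, 0]
  [0, 3, 1, 0]
  [0, 0, 3, 0]
  [0, 0, 0, 3]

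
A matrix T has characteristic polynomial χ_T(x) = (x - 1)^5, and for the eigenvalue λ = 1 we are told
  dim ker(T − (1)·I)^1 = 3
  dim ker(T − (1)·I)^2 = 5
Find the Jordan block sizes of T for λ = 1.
Block sizes for λ = 1: [2, 2, 1]

From the dimensions of kernels of powers, the number of Jordan blocks of size at least j is d_j − d_{j−1} where d_j = dim ker(N^j) (with d_0 = 0). Computing the differences gives [3, 2].
The number of blocks of size exactly k is (#blocks of size ≥ k) − (#blocks of size ≥ k + 1), so the partition is: 1 block(s) of size 1, 2 block(s) of size 2.
In nonincreasing order the block sizes are [2, 2, 1].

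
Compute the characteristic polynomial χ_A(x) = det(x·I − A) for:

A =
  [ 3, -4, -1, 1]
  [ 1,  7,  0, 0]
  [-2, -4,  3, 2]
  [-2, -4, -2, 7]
x^4 - 20*x^3 + 150*x^2 - 500*x + 625

Expanding det(x·I − A) (e.g. by cofactor expansion or by noting that A is similar to its Jordan form J, which has the same characteristic polynomial as A) gives
  χ_A(x) = x^4 - 20*x^3 + 150*x^2 - 500*x + 625
which factors as (x - 5)^4. The eigenvalues (with algebraic multiplicities) are λ = 5 with multiplicity 4.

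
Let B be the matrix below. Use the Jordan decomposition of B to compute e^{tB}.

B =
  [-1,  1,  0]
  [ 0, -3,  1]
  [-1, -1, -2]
e^{tB} =
  [t^2*exp(-2*t)/2 + t*exp(-2*t) + exp(-2*t), t*exp(-2*t), t^2*exp(-2*t)/2]
  [-t^2*exp(-2*t)/2, -t*exp(-2*t) + exp(-2*t), -t^2*exp(-2*t)/2 + t*exp(-2*t)]
  [-t^2*exp(-2*t)/2 - t*exp(-2*t), -t*exp(-2*t), -t^2*exp(-2*t)/2 + exp(-2*t)]

Strategy: write B = P · J · P⁻¹ where J is a Jordan canonical form, so e^{tB} = P · e^{tJ} · P⁻¹, and e^{tJ} can be computed block-by-block.

B has Jordan form
J =
  [-2,  1,  0]
  [ 0, -2,  1]
  [ 0,  0, -2]
(up to reordering of blocks).

Per-block formulas:
  For a 3×3 Jordan block J_3(-2): exp(t · J_3(-2)) = e^(-2t)·(I + t·N + (t^2/2)·N^2), where N is the 3×3 nilpotent shift.

After assembling e^{tJ} and conjugating by P, we get:

e^{tB} =
  [t^2*exp(-2*t)/2 + t*exp(-2*t) + exp(-2*t), t*exp(-2*t), t^2*exp(-2*t)/2]
  [-t^2*exp(-2*t)/2, -t*exp(-2*t) + exp(-2*t), -t^2*exp(-2*t)/2 + t*exp(-2*t)]
  [-t^2*exp(-2*t)/2 - t*exp(-2*t), -t*exp(-2*t), -t^2*exp(-2*t)/2 + exp(-2*t)]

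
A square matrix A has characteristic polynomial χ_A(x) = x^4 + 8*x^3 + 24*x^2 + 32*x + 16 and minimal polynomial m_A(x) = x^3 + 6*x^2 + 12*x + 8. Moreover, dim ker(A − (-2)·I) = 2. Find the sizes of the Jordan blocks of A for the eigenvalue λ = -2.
Block sizes for λ = -2: [3, 1]

Step 1 — from the characteristic polynomial, algebraic multiplicity of λ = -2 is 4. From dim ker(A − (-2)·I) = 2, there are exactly 2 Jordan blocks for λ = -2.
Step 2 — from the minimal polynomial, the factor (x + 2)^3 tells us the largest block for λ = -2 has size 3.
Step 3 — with total size 4, 2 blocks, and largest block 3, the block sizes (in nonincreasing order) are [3, 1].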